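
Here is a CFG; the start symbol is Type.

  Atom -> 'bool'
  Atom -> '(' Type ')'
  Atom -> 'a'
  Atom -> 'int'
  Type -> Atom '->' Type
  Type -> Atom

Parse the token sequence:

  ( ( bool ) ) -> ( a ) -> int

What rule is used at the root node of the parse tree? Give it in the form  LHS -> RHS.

Type -> Atom '->' Type

[Type [Atom ( [Type [Atom ( [Type [Atom bool]] )]] )] -> [Type [Atom ( [Type [Atom a]] )] -> [Type [Atom int]]]]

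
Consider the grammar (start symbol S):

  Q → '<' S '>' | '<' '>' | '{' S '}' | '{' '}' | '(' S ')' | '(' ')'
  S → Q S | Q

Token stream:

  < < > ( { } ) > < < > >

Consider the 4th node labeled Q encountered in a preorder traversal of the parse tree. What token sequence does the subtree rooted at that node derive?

{ }

[S [Q < [S [Q < >] [S [Q ( [S [Q { }]] )]]] >] [S [Q < [S [Q < >]] >]]]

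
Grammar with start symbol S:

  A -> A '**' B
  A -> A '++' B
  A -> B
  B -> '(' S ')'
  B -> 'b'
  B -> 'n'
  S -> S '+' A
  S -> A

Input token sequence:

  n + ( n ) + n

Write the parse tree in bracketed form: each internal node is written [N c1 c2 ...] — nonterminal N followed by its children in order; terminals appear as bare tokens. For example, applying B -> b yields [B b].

S
S + A
S + A + A
A + A + A
B + A + A
n + A + A
n + B + A
n + ( S ) + A
n + ( A ) + A
n + ( B ) + A
n + ( n ) + A
n + ( n ) + B
n + ( n ) + n

[S [S [S [A [B n]]] + [A [B ( [S [A [B n]]] )]]] + [A [B n]]]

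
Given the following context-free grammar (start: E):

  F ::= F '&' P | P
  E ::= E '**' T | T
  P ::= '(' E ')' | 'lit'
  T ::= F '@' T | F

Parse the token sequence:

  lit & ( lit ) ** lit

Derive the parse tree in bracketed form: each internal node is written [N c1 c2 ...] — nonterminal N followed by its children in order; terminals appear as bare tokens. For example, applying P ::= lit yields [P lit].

E
E ** T
T ** T
F ** T
F & P ** T
P & P ** T
lit & P ** T
lit & ( E ) ** T
lit & ( T ) ** T
lit & ( F ) ** T
lit & ( P ) ** T
lit & ( lit ) ** T
lit & ( lit ) ** F
lit & ( lit ) ** P
lit & ( lit ) ** lit

[E [E [T [F [F [P lit]] & [P ( [E [T [F [P lit]]]] )]]]] ** [T [F [P lit]]]]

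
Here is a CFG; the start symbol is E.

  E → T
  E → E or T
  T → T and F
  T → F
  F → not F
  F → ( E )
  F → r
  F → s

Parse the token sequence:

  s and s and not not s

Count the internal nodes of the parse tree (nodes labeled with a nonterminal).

[E [T [T [T [F s]] and [F s]] and [F not [F not [F s]]]]]

9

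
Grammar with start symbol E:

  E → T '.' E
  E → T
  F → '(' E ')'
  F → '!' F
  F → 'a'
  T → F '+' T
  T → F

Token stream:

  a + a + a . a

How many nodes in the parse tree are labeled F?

4

[E [T [F a] + [T [F a] + [T [F a]]]] . [E [T [F a]]]]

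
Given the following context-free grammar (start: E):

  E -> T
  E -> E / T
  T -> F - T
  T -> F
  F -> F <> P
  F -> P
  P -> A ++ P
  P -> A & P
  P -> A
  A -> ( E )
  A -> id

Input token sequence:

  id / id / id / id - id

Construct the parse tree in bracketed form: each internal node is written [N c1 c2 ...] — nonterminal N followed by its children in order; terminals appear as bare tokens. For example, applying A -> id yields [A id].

[E [E [E [E [T [F [P [A id]]]]] / [T [F [P [A id]]]]] / [T [F [P [A id]]]]] / [T [F [P [A id]]] - [T [F [P [A id]]]]]]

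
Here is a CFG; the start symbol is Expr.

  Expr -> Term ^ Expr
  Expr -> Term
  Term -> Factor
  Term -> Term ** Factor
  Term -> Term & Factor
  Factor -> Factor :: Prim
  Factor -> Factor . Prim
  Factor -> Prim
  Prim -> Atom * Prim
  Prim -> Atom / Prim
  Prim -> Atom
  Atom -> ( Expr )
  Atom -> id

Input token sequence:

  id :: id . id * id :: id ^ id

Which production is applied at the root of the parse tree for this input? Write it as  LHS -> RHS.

[Expr [Term [Factor [Factor [Factor [Factor [Prim [Atom id]]] :: [Prim [Atom id]]] . [Prim [Atom id] * [Prim [Atom id]]]] :: [Prim [Atom id]]]] ^ [Expr [Term [Factor [Prim [Atom id]]]]]]

Expr -> Term ^ Expr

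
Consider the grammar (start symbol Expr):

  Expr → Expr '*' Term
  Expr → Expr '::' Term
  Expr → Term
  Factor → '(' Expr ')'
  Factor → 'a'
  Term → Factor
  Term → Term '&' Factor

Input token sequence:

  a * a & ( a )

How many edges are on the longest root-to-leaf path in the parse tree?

[Expr [Expr [Term [Factor a]]] * [Term [Term [Factor a]] & [Factor ( [Expr [Term [Factor a]]] )]]]

6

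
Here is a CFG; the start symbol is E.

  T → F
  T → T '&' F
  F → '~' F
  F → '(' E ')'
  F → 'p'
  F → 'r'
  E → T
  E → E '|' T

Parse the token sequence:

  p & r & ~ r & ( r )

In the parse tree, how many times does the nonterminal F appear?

6

[E [T [T [T [T [F p]] & [F r]] & [F ~ [F r]]] & [F ( [E [T [F r]]] )]]]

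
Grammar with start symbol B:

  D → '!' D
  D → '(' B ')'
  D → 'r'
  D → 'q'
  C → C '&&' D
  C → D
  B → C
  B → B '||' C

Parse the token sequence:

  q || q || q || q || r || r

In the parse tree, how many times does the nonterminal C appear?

[B [B [B [B [B [B [C [D q]]] || [C [D q]]] || [C [D q]]] || [C [D q]]] || [C [D r]]] || [C [D r]]]

6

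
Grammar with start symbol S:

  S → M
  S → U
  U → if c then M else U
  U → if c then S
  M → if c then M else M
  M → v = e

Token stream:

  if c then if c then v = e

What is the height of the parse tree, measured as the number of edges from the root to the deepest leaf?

[S [U if c then [S [U if c then [S [M v = e]]]]]]

6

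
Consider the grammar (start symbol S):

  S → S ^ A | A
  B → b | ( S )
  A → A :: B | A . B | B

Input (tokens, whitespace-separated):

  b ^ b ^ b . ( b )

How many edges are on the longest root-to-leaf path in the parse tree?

[S [S [S [A [B b]]] ^ [A [B b]]] ^ [A [A [B b]] . [B ( [S [A [B b]]] )]]]

6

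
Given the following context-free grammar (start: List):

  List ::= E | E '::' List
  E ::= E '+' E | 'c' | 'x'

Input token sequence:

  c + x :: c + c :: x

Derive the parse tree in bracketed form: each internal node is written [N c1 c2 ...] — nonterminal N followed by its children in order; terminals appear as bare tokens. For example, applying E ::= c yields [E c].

List
E :: List
E + E :: List
c + E :: List
c + x :: List
c + x :: E :: List
c + x :: E + E :: List
c + x :: c + E :: List
c + x :: c + c :: List
c + x :: c + c :: E
c + x :: c + c :: x

[List [E [E c] + [E x]] :: [List [E [E c] + [E c]] :: [List [E x]]]]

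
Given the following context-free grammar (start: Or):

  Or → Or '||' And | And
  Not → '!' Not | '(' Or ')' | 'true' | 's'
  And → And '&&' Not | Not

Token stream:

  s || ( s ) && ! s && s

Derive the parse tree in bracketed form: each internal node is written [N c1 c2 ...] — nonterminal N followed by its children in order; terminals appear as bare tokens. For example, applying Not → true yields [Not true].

[Or [Or [And [Not s]]] || [And [And [And [Not ( [Or [And [Not s]]] )]] && [Not ! [Not s]]] && [Not s]]]

Or
Or || And
And || And
Not || And
s || And
s || And && Not
s || And && Not && Not
s || Not && Not && Not
s || ( Or ) && Not && Not
s || ( And ) && Not && Not
s || ( Not ) && Not && Not
s || ( s ) && Not && Not
s || ( s ) && ! Not && Not
s || ( s ) && ! s && Not
s || ( s ) && ! s && s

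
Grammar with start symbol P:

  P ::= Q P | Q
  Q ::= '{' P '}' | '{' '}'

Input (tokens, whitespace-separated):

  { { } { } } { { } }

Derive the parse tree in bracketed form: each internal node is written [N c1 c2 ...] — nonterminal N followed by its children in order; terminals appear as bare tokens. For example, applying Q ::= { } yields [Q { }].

[P [Q { [P [Q { }] [P [Q { }]]] }] [P [Q { [P [Q { }]] }]]]

P
Q P
{ P } P
{ Q P } P
{ { } P } P
{ { } Q } P
{ { } { } } P
{ { } { } } Q
{ { } { } } { P }
{ { } { } } { Q }
{ { } { } } { { } }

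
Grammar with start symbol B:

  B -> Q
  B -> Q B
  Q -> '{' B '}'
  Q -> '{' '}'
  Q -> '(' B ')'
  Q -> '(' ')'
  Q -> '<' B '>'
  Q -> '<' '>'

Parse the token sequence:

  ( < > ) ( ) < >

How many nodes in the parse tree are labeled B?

[B [Q ( [B [Q < >]] )] [B [Q ( )] [B [Q < >]]]]

4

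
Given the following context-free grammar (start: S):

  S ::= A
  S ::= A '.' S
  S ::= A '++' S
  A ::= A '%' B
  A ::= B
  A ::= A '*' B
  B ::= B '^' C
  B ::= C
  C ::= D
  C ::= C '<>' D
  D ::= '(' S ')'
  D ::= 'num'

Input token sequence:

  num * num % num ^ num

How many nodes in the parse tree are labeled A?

[S [A [A [A [B [C [D num]]]] * [B [C [D num]]]] % [B [B [C [D num]]] ^ [C [D num]]]]]

3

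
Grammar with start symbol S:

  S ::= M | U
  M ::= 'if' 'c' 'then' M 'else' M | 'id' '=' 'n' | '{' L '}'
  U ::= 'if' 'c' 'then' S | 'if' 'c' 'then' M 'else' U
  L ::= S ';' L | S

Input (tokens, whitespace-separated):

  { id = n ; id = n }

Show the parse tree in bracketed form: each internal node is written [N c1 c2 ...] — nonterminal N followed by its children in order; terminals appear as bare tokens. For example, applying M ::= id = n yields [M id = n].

[S [M { [L [S [M id = n]] ; [L [S [M id = n]]]] }]]

S
M
{ L }
{ S ; L }
{ M ; L }
{ id = n ; L }
{ id = n ; S }
{ id = n ; M }
{ id = n ; id = n }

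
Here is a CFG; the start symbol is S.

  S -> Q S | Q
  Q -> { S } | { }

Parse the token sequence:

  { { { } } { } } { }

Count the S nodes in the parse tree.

[S [Q { [S [Q { [S [Q { }]] }] [S [Q { }]]] }] [S [Q { }]]]

5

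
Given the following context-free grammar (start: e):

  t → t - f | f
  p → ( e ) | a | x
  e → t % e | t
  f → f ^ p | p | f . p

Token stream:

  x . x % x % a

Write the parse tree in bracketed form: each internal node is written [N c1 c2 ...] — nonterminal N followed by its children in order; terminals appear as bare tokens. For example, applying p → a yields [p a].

e
t % e
f % e
f . p % e
p . p % e
x . p % e
x . x % e
x . x % t % e
x . x % f % e
x . x % p % e
x . x % x % e
x . x % x % t
x . x % x % f
x . x % x % p
x . x % x % a

[e [t [f [f [p x]] . [p x]]] % [e [t [f [p x]]] % [e [t [f [p a]]]]]]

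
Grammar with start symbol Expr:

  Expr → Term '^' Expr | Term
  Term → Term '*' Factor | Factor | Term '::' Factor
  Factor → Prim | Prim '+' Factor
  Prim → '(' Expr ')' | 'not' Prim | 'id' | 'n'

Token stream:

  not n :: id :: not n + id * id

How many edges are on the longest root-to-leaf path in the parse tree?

8

[Expr [Term [Term [Term [Term [Factor [Prim not [Prim n]]]] :: [Factor [Prim id]]] :: [Factor [Prim not [Prim n]] + [Factor [Prim id]]]] * [Factor [Prim id]]]]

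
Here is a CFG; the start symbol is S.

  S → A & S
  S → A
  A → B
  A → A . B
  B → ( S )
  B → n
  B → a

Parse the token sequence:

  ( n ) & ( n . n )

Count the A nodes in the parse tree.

[S [A [B ( [S [A [B n]]] )]] & [S [A [B ( [S [A [A [B n]] . [B n]]] )]]]]

5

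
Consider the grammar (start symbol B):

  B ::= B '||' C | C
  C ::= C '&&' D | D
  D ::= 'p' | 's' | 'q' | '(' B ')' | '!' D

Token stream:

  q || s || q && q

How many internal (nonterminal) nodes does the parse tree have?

[B [B [B [C [D q]]] || [C [D s]]] || [C [C [D q]] && [D q]]]

11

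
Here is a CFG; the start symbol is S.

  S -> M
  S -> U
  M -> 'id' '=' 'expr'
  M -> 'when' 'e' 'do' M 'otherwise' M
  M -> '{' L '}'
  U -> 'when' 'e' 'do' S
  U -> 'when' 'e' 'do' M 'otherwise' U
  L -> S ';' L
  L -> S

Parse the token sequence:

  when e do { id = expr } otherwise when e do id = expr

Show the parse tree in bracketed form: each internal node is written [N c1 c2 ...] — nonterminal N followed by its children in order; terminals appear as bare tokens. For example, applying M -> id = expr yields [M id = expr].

[S [U when e do [M { [L [S [M id = expr]]] }] otherwise [U when e do [S [M id = expr]]]]]

S
U
when e do M otherwise U
when e do { L } otherwise U
when e do { S } otherwise U
when e do { M } otherwise U
when e do { id = expr } otherwise U
when e do { id = expr } otherwise when e do S
when e do { id = expr } otherwise when e do M
when e do { id = expr } otherwise when e do id = expr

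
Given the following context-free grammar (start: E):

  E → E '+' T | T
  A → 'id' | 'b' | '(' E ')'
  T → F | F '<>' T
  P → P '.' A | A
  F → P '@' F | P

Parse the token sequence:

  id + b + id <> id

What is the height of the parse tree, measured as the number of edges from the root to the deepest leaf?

[E [E [E [T [F [P [A id]]]]] + [T [F [P [A b]]]]] + [T [F [P [A id]]] <> [T [F [P [A id]]]]]]

7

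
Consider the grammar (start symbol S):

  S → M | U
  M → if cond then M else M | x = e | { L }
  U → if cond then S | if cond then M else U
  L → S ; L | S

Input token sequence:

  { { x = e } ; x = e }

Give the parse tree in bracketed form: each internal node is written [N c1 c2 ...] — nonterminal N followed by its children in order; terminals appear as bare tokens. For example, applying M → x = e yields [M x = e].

[S [M { [L [S [M { [L [S [M x = e]]] }]] ; [L [S [M x = e]]]] }]]

S
M
{ L }
{ S ; L }
{ M ; L }
{ { L } ; L }
{ { S } ; L }
{ { M } ; L }
{ { x = e } ; L }
{ { x = e } ; S }
{ { x = e } ; M }
{ { x = e } ; x = e }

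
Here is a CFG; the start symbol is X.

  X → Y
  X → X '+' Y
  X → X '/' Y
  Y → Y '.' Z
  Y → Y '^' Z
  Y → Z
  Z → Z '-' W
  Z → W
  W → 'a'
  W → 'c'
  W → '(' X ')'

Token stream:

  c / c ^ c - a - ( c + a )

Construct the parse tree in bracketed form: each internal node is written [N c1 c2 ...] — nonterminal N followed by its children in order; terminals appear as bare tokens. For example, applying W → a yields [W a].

X
X / Y
Y / Y
Z / Y
W / Y
c / Y
c / Y ^ Z
c / Z ^ Z
c / W ^ Z
c / c ^ Z
c / c ^ Z - W
c / c ^ Z - W - W
c / c ^ W - W - W
c / c ^ c - W - W
c / c ^ c - a - W
c / c ^ c - a - ( X )
c / c ^ c - a - ( X + Y )
c / c ^ c - a - ( Y + Y )
c / c ^ c - a - ( Z + Y )
c / c ^ c - a - ( W + Y )
c / c ^ c - a - ( c + Y )
c / c ^ c - a - ( c + Z )
c / c ^ c - a - ( c + W )
c / c ^ c - a - ( c + a )

[X [X [Y [Z [W c]]]] / [Y [Y [Z [W c]]] ^ [Z [Z [Z [W c]] - [W a]] - [W ( [X [X [Y [Z [W c]]]] + [Y [Z [W a]]]] )]]]]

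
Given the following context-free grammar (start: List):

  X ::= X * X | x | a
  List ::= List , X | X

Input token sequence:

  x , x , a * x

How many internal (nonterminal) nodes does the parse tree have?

[List [List [List [X x]] , [X x]] , [X [X a] * [X x]]]

8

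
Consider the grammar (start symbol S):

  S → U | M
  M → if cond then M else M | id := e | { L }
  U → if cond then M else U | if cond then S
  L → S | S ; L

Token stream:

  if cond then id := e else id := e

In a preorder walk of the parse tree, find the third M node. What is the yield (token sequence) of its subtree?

[S [M if cond then [M id := e] else [M id := e]]]

id := e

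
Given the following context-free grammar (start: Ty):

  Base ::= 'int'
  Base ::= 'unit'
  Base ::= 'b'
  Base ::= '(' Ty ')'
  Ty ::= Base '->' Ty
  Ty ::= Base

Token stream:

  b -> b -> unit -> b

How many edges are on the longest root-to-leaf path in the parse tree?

[Ty [Base b] -> [Ty [Base b] -> [Ty [Base unit] -> [Ty [Base b]]]]]

5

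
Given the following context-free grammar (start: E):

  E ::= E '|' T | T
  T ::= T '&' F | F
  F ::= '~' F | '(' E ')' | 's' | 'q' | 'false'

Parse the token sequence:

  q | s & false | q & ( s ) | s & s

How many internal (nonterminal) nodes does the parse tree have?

[E [E [E [E [T [F q]]] | [T [T [F s]] & [F false]]] | [T [T [F q]] & [F ( [E [T [F s]]] )]]] | [T [T [F s]] & [F s]]]

21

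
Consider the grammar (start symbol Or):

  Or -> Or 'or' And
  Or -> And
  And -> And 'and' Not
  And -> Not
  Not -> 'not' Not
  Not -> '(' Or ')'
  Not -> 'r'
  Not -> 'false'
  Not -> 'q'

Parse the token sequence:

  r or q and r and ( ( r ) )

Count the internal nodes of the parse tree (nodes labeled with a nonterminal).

16

[Or [Or [And [Not r]]] or [And [And [And [Not q]] and [Not r]] and [Not ( [Or [And [Not ( [Or [And [Not r]]] )]]] )]]]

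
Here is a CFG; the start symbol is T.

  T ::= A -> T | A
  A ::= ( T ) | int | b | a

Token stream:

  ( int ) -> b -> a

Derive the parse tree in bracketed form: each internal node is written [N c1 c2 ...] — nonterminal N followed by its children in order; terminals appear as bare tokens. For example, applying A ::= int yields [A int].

T
A -> T
( T ) -> T
( A ) -> T
( int ) -> T
( int ) -> A -> T
( int ) -> b -> T
( int ) -> b -> A
( int ) -> b -> a

[T [A ( [T [A int]] )] -> [T [A b] -> [T [A a]]]]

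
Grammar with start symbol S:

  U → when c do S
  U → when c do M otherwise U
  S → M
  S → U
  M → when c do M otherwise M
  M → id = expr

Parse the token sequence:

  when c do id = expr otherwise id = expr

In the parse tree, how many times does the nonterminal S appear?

1

[S [M when c do [M id = expr] otherwise [M id = expr]]]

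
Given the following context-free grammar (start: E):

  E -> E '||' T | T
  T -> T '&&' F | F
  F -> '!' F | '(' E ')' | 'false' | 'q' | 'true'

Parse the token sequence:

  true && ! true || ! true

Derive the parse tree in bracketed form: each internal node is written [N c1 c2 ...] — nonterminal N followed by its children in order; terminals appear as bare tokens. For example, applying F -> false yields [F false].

[E [E [T [T [F true]] && [F ! [F true]]]] || [T [F ! [F true]]]]

E
E || T
T || T
T && F || T
F && F || T
true && F || T
true && ! F || T
true && ! true || T
true && ! true || F
true && ! true || ! F
true && ! true || ! true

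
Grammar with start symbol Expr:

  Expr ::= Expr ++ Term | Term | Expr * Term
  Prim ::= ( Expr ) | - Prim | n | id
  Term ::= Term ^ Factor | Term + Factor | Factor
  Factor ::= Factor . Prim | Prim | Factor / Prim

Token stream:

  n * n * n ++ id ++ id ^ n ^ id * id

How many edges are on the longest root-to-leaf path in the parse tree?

[Expr [Expr [Expr [Expr [Expr [Expr [Term [Factor [Prim n]]]] * [Term [Factor [Prim n]]]] * [Term [Factor [Prim n]]]] ++ [Term [Factor [Prim id]]]] ++ [Term [Term [Term [Factor [Prim id]]] ^ [Factor [Prim n]]] ^ [Factor [Prim id]]]] * [Term [Factor [Prim id]]]]

9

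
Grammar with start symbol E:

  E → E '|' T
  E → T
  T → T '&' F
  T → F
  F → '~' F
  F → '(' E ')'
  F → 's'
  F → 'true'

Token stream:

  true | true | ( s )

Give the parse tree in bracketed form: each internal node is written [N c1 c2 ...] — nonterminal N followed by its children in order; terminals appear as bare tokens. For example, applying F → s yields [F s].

E
E | T
E | T | T
T | T | T
F | T | T
true | T | T
true | F | T
true | true | T
true | true | F
true | true | ( E )
true | true | ( T )
true | true | ( F )
true | true | ( s )

[E [E [E [T [F true]]] | [T [F true]]] | [T [F ( [E [T [F s]]] )]]]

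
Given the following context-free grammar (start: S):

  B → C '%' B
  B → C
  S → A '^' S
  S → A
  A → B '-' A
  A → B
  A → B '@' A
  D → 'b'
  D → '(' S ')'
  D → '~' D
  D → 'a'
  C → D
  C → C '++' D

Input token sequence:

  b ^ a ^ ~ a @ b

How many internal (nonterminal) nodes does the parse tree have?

20

[S [A [B [C [D b]]]] ^ [S [A [B [C [D a]]]] ^ [S [A [B [C [D ~ [D a]]]] @ [A [B [C [D b]]]]]]]]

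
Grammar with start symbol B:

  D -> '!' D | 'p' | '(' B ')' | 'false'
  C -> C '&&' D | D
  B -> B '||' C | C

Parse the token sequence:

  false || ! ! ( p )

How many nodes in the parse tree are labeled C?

[B [B [C [D false]]] || [C [D ! [D ! [D ( [B [C [D p]]] )]]]]]

3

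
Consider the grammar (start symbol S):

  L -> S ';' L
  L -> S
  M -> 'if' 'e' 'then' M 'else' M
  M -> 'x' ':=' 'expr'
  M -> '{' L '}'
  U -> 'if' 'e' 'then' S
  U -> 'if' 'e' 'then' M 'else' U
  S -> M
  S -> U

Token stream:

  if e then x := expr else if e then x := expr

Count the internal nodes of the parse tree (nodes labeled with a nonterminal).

6

[S [U if e then [M x := expr] else [U if e then [S [M x := expr]]]]]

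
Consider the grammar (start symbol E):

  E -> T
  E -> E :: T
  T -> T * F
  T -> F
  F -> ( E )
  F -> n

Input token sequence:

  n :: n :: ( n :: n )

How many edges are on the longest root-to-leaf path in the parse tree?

7

[E [E [E [T [F n]]] :: [T [F n]]] :: [T [F ( [E [E [T [F n]]] :: [T [F n]]] )]]]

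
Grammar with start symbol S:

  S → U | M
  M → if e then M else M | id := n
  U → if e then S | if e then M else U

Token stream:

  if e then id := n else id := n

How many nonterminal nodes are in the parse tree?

4

[S [M if e then [M id := n] else [M id := n]]]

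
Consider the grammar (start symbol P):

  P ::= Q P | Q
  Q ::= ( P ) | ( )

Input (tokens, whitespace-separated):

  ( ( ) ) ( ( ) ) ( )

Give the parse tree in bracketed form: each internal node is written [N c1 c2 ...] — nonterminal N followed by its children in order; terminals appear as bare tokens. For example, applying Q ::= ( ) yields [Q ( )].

P
Q P
( P ) P
( Q ) P
( ( ) ) P
( ( ) ) Q P
( ( ) ) ( P ) P
( ( ) ) ( Q ) P
( ( ) ) ( ( ) ) P
( ( ) ) ( ( ) ) Q
( ( ) ) ( ( ) ) ( )

[P [Q ( [P [Q ( )]] )] [P [Q ( [P [Q ( )]] )] [P [Q ( )]]]]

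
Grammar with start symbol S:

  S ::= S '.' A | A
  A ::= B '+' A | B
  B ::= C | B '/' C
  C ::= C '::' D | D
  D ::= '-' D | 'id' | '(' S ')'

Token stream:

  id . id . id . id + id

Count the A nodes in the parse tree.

[S [S [S [S [A [B [C [D id]]]]] . [A [B [C [D id]]]]] . [A [B [C [D id]]]]] . [A [B [C [D id]]] + [A [B [C [D id]]]]]]

5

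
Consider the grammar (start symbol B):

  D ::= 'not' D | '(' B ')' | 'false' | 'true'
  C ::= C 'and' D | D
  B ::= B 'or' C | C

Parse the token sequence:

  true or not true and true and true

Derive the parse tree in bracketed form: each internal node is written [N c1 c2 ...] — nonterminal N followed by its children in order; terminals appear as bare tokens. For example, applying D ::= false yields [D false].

B
B or C
C or C
D or C
true or C
true or C and D
true or C and D and D
true or D and D and D
true or not D and D and D
true or not true and D and D
true or not true and true and D
true or not true and true and true

[B [B [C [D true]]] or [C [C [C [D not [D true]]] and [D true]] and [D true]]]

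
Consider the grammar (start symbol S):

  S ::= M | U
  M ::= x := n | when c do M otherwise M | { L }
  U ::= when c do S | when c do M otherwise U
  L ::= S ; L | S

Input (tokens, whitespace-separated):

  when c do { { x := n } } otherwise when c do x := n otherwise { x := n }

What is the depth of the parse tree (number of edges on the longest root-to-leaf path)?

[S [M when c do [M { [L [S [M { [L [S [M x := n]]] }]]] }] otherwise [M when c do [M x := n] otherwise [M { [L [S [M x := n]]] }]]]]

9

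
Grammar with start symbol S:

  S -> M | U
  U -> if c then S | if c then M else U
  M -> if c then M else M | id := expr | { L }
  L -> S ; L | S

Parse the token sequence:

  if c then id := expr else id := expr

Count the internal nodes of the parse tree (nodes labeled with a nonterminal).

[S [M if c then [M id := expr] else [M id := expr]]]

4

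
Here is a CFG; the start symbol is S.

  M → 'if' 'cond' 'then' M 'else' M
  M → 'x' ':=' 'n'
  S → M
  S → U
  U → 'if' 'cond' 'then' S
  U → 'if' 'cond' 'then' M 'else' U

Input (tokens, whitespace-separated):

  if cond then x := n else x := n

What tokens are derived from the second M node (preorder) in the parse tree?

x := n

[S [M if cond then [M x := n] else [M x := n]]]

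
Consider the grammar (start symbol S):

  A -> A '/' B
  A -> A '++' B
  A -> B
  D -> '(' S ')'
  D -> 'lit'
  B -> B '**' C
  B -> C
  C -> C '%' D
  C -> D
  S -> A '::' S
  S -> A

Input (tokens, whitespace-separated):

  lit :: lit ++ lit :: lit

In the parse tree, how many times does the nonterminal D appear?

[S [A [B [C [D lit]]]] :: [S [A [A [B [C [D lit]]]] ++ [B [C [D lit]]]] :: [S [A [B [C [D lit]]]]]]]

4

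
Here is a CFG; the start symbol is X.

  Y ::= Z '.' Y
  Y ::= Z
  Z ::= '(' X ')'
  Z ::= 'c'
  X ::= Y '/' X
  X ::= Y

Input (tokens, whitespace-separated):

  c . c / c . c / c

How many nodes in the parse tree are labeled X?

3

[X [Y [Z c] . [Y [Z c]]] / [X [Y [Z c] . [Y [Z c]]] / [X [Y [Z c]]]]]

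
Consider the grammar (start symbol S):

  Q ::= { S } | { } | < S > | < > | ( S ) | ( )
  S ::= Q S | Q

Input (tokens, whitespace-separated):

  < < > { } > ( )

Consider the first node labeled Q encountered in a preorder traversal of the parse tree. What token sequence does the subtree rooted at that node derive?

[S [Q < [S [Q < >] [S [Q { }]]] >] [S [Q ( )]]]

< < > { } >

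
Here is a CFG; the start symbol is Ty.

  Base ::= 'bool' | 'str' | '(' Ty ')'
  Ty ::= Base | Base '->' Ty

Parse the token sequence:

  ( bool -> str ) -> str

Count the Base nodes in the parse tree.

[Ty [Base ( [Ty [Base bool] -> [Ty [Base str]]] )] -> [Ty [Base str]]]

4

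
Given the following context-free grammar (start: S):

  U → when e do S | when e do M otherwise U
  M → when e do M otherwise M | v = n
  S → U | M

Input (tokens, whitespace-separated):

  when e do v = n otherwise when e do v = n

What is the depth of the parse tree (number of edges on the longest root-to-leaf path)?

5

[S [U when e do [M v = n] otherwise [U when e do [S [M v = n]]]]]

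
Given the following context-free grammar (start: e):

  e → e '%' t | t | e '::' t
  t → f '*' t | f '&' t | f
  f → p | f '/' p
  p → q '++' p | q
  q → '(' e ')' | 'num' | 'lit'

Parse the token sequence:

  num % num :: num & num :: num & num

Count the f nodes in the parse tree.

6

[e [e [e [e [t [f [p [q num]]]]] % [t [f [p [q num]]]]] :: [t [f [p [q num]]] & [t [f [p [q num]]]]]] :: [t [f [p [q num]]] & [t [f [p [q num]]]]]]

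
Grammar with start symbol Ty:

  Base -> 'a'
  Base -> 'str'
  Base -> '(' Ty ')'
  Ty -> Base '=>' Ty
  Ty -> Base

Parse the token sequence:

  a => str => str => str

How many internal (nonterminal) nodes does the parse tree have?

[Ty [Base a] => [Ty [Base str] => [Ty [Base str] => [Ty [Base str]]]]]

8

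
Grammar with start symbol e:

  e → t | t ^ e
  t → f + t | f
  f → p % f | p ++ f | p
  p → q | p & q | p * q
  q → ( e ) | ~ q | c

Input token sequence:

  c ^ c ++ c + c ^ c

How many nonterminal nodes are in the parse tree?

22

[e [t [f [p [q c]]]] ^ [e [t [f [p [q c]] ++ [f [p [q c]]]] + [t [f [p [q c]]]]] ^ [e [t [f [p [q c]]]]]]]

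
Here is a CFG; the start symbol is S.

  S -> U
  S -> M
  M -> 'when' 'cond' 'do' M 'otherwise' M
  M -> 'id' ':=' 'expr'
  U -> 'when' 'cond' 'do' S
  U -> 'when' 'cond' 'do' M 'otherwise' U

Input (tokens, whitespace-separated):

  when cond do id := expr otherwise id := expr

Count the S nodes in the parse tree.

1

[S [M when cond do [M id := expr] otherwise [M id := expr]]]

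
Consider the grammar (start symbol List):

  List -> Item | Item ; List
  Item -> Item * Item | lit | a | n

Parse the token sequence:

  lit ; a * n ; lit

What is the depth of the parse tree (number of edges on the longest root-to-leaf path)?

4

[List [Item lit] ; [List [Item [Item a] * [Item n]] ; [List [Item lit]]]]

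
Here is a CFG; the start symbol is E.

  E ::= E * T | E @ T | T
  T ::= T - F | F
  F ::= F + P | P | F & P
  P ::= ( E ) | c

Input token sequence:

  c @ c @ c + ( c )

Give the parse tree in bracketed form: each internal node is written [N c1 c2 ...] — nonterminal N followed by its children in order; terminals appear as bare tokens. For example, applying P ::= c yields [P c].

[E [E [E [T [F [P c]]]] @ [T [F [P c]]]] @ [T [F [F [P c]] + [P ( [E [T [F [P c]]]] )]]]]

E
E @ T
E @ T @ T
T @ T @ T
F @ T @ T
P @ T @ T
c @ T @ T
c @ F @ T
c @ P @ T
c @ c @ T
c @ c @ F
c @ c @ F + P
c @ c @ P + P
c @ c @ c + P
c @ c @ c + ( E )
c @ c @ c + ( T )
c @ c @ c + ( F )
c @ c @ c + ( P )
c @ c @ c + ( c )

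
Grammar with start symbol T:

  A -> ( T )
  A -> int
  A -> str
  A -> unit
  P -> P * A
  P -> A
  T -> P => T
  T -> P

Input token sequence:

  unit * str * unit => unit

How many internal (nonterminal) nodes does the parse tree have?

10

[T [P [P [P [A unit]] * [A str]] * [A unit]] => [T [P [A unit]]]]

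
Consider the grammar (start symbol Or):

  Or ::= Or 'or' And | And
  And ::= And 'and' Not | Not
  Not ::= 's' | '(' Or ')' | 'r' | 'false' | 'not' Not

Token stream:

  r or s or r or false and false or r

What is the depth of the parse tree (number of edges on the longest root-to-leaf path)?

7

[Or [Or [Or [Or [Or [And [Not r]]] or [And [Not s]]] or [And [Not r]]] or [And [And [Not false]] and [Not false]]] or [And [Not r]]]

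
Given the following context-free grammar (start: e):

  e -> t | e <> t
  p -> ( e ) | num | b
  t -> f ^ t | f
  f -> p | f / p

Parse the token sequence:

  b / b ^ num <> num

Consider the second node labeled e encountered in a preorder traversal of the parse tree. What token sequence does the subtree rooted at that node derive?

b / b ^ num

[e [e [t [f [f [p b]] / [p b]] ^ [t [f [p num]]]]] <> [t [f [p num]]]]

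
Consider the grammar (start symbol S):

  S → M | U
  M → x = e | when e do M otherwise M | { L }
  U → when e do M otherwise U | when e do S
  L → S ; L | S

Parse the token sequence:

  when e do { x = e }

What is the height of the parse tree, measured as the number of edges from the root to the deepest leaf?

7

[S [U when e do [S [M { [L [S [M x = e]]] }]]]]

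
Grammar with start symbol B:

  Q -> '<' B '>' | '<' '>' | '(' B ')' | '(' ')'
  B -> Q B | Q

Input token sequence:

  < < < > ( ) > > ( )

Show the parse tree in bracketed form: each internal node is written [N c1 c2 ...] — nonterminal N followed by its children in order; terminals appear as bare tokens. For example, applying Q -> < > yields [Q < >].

[B [Q < [B [Q < [B [Q < >] [B [Q ( )]]] >]] >] [B [Q ( )]]]

B
Q B
< B > B
< Q > B
< < B > > B
< < Q B > > B
< < < > B > > B
< < < > Q > > B
< < < > ( ) > > B
< < < > ( ) > > Q
< < < > ( ) > > ( )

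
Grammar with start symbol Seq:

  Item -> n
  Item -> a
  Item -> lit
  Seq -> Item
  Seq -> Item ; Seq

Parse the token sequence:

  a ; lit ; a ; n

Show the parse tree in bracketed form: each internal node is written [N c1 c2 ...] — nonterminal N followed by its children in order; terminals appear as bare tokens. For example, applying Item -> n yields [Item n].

Seq
Item ; Seq
a ; Seq
a ; Item ; Seq
a ; lit ; Seq
a ; lit ; Item ; Seq
a ; lit ; a ; Seq
a ; lit ; a ; Item
a ; lit ; a ; n

[Seq [Item a] ; [Seq [Item lit] ; [Seq [Item a] ; [Seq [Item n]]]]]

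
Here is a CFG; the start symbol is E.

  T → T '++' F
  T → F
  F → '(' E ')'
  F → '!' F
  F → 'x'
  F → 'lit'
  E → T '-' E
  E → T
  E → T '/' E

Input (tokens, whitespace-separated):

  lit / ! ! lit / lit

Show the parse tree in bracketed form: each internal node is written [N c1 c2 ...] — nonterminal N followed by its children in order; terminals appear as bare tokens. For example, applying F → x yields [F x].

E
T / E
F / E
lit / E
lit / T / E
lit / F / E
lit / ! F / E
lit / ! ! F / E
lit / ! ! lit / E
lit / ! ! lit / T
lit / ! ! lit / F
lit / ! ! lit / lit

[E [T [F lit]] / [E [T [F ! [F ! [F lit]]]] / [E [T [F lit]]]]]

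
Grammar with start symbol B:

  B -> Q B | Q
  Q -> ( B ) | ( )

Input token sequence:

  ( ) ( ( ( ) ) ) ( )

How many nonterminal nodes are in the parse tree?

10

[B [Q ( )] [B [Q ( [B [Q ( [B [Q ( )]] )]] )] [B [Q ( )]]]]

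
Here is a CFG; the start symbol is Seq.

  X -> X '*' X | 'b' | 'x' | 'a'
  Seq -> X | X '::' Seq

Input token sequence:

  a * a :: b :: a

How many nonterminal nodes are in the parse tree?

[Seq [X [X a] * [X a]] :: [Seq [X b] :: [Seq [X a]]]]

8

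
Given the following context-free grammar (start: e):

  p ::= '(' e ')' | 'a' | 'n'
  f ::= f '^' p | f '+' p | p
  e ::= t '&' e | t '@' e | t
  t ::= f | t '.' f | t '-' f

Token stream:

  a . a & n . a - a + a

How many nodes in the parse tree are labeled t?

5

[e [t [t [f [p a]]] . [f [p a]]] & [e [t [t [t [f [p n]]] . [f [p a]]] - [f [f [p a]] + [p a]]]]]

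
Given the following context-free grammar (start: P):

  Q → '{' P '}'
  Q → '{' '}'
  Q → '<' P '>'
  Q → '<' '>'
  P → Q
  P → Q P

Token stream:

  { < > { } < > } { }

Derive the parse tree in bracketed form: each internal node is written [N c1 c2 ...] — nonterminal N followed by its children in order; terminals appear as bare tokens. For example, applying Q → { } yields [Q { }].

P
Q P
{ P } P
{ Q P } P
{ < > P } P
{ < > Q P } P
{ < > { } P } P
{ < > { } Q } P
{ < > { } < > } P
{ < > { } < > } Q
{ < > { } < > } { }

[P [Q { [P [Q < >] [P [Q { }] [P [Q < >]]]] }] [P [Q { }]]]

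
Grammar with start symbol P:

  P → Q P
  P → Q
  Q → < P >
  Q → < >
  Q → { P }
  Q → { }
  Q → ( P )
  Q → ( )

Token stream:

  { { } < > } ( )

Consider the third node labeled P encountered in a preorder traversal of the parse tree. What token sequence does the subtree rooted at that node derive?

< >

[P [Q { [P [Q { }] [P [Q < >]]] }] [P [Q ( )]]]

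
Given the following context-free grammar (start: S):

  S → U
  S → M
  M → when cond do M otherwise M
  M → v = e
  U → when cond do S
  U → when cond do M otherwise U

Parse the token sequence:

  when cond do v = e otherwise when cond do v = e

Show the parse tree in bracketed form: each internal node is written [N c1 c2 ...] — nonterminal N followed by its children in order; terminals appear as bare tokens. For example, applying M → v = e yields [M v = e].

S
U
when cond do M otherwise U
when cond do v = e otherwise U
when cond do v = e otherwise when cond do S
when cond do v = e otherwise when cond do M
when cond do v = e otherwise when cond do v = e

[S [U when cond do [M v = e] otherwise [U when cond do [S [M v = e]]]]]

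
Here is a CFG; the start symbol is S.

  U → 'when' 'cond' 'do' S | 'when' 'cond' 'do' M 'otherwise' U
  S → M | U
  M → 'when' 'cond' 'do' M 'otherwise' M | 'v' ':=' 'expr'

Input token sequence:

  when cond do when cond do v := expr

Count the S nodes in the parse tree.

[S [U when cond do [S [U when cond do [S [M v := expr]]]]]]

3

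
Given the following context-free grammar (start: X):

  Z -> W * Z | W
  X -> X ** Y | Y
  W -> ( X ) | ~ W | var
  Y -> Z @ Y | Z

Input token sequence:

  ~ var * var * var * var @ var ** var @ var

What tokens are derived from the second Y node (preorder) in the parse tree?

[X [X [Y [Z [W ~ [W var]] * [Z [W var] * [Z [W var] * [Z [W var]]]]] @ [Y [Z [W var]]]]] ** [Y [Z [W var]] @ [Y [Z [W var]]]]]

var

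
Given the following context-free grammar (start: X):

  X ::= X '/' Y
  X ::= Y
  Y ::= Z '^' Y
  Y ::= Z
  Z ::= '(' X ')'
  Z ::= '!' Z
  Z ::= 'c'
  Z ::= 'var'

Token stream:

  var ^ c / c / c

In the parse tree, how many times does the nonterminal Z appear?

[X [X [X [Y [Z var] ^ [Y [Z c]]]] / [Y [Z c]]] / [Y [Z c]]]

4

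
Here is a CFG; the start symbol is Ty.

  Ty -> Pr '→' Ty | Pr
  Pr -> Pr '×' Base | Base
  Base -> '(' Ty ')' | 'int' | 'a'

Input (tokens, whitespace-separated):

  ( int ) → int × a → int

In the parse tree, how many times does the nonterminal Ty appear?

4

[Ty [Pr [Base ( [Ty [Pr [Base int]]] )]] → [Ty [Pr [Pr [Base int]] × [Base a]] → [Ty [Pr [Base int]]]]]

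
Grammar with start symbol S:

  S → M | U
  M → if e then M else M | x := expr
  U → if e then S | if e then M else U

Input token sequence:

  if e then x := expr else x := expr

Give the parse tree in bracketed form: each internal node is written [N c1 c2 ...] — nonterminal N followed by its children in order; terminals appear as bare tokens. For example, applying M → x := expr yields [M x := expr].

S
M
if e then M else M
if e then x := expr else M
if e then x := expr else x := expr

[S [M if e then [M x := expr] else [M x := expr]]]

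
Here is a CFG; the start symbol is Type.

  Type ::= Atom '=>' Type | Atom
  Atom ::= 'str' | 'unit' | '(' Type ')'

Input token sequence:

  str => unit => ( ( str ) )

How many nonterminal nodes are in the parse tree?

10

[Type [Atom str] => [Type [Atom unit] => [Type [Atom ( [Type [Atom ( [Type [Atom str]] )]] )]]]]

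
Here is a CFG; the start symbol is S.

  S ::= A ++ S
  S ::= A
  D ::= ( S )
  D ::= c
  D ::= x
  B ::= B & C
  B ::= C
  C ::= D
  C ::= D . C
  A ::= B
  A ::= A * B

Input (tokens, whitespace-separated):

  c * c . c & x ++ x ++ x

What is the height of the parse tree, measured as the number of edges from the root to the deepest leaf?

7

[S [A [A [B [C [D c]]]] * [B [B [C [D c] . [C [D c]]]] & [C [D x]]]] ++ [S [A [B [C [D x]]]] ++ [S [A [B [C [D x]]]]]]]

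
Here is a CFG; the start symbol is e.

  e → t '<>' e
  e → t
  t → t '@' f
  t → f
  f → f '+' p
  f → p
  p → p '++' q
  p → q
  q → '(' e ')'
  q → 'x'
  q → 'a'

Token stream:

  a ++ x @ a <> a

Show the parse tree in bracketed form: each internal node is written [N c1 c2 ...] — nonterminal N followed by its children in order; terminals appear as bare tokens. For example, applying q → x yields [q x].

[e [t [t [f [p [p [q a]] ++ [q x]]]] @ [f [p [q a]]]] <> [e [t [f [p [q a]]]]]]

e
t <> e
t @ f <> e
f @ f <> e
p @ f <> e
p ++ q @ f <> e
q ++ q @ f <> e
a ++ q @ f <> e
a ++ x @ f <> e
a ++ x @ p <> e
a ++ x @ q <> e
a ++ x @ a <> e
a ++ x @ a <> t
a ++ x @ a <> f
a ++ x @ a <> p
a ++ x @ a <> q
a ++ x @ a <> a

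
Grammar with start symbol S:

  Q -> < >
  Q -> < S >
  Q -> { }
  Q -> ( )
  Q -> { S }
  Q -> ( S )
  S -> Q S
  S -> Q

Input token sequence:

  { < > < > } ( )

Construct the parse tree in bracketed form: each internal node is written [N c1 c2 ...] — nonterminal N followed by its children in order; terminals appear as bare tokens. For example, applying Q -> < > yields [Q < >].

[S [Q { [S [Q < >] [S [Q < >]]] }] [S [Q ( )]]]

S
Q S
{ S } S
{ Q S } S
{ < > S } S
{ < > Q } S
{ < > < > } S
{ < > < > } Q
{ < > < > } ( )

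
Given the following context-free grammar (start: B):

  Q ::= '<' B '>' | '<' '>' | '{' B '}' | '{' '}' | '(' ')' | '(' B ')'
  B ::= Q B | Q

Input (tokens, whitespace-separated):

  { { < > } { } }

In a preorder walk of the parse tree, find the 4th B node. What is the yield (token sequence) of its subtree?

{ }

[B [Q { [B [Q { [B [Q < >]] }] [B [Q { }]]] }]]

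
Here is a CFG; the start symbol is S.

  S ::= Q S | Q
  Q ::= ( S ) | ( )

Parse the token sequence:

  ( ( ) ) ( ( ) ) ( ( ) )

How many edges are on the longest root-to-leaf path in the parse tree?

6

[S [Q ( [S [Q ( )]] )] [S [Q ( [S [Q ( )]] )] [S [Q ( [S [Q ( )]] )]]]]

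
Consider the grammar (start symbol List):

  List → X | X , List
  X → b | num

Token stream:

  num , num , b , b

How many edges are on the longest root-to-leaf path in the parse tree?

[List [X num] , [List [X num] , [List [X b] , [List [X b]]]]]

5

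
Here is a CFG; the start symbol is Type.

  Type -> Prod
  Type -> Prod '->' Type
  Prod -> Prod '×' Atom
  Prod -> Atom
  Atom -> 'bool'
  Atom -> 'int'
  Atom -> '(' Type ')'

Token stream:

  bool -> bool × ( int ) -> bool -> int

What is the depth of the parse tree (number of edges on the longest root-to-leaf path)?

[Type [Prod [Atom bool]] -> [Type [Prod [Prod [Atom bool]] × [Atom ( [Type [Prod [Atom int]]] )]] -> [Type [Prod [Atom bool]] -> [Type [Prod [Atom int]]]]]]

7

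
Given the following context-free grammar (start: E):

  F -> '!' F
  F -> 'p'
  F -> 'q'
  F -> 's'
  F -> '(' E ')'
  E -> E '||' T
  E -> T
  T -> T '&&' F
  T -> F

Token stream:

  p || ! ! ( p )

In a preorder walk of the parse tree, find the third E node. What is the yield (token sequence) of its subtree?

p

[E [E [T [F p]]] || [T [F ! [F ! [F ( [E [T [F p]]] )]]]]]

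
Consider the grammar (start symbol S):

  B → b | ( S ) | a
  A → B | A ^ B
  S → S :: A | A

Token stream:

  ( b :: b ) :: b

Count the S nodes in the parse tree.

[S [S [A [B ( [S [S [A [B b]]] :: [A [B b]]] )]]] :: [A [B b]]]

4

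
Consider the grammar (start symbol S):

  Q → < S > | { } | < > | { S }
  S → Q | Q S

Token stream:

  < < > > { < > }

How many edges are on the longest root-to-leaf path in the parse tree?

5

[S [Q < [S [Q < >]] >] [S [Q { [S [Q < >]] }]]]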